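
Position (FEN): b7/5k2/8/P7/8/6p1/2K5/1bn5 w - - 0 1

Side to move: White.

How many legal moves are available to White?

White to move; king on c2.
In check: yes, from the black bishop on b1.
Legal moves: Kc3, Kd2, Kb2, Kd1, Kxc1, Kxb1.
Count: 6.

6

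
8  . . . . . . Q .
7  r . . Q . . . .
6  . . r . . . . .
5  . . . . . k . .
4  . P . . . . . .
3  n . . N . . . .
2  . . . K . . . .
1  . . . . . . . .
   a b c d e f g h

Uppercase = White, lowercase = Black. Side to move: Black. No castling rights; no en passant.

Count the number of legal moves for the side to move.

Black to move; king on f5.
In check: yes, from the white queen on d7.
Legal moves: Kf6, Ke4, Rxd7, Re6.
Count: 4.

4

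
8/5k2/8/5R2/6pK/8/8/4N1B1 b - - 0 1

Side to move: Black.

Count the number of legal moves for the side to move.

6

Black to move; king on f7.
In check: yes, from the white rook on f5.
Legal moves: Kg8, Ke8, Kg7, Ke7, Kg6, Ke6.
Count: 6.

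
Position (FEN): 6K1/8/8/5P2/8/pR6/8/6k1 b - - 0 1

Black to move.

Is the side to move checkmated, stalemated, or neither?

neither

Black to move; black king on g1.
In check: no.
Legal moves for Black: Kh2, Kg2, Kf2, Kh1, Kf1, a2.
Black has 6 legal moves and is not in check → neither.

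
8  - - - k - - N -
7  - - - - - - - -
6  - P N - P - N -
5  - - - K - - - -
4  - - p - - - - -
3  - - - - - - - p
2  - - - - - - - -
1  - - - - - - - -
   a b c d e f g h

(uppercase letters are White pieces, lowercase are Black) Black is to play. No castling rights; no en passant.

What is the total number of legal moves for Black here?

2

Black to move; king on d8.
In check: yes, from the white knight on c6.
Legal moves: Ke8, Kc8.
Count: 2.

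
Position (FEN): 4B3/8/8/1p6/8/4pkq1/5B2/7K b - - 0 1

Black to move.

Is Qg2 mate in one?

After Qg2: white king on h1; in check: yes, from the black queen on g2.
King squares — g1: attacked by Qg2; g2: attacked by Kf3; h2: attacked by Qg2.
White has no legal moves → checkmate.

yes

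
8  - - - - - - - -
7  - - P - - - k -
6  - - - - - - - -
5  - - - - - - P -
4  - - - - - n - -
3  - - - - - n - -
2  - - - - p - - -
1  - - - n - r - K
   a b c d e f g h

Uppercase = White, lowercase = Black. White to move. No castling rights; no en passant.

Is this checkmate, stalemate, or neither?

checkmate

White to move; white king on h1.
In check: yes, from the black rook on f1.
King squares — g1: attacked by Rf1; g2: attacked by Nf4; h2: attacked by Nf3.
Legal moves for White: none.
In check with no legal moves → checkmate.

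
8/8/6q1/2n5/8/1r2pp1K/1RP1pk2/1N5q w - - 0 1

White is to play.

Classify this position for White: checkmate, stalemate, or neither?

checkmate

White to move; white king on h3.
In check: yes, from the black queen on h1.
King squares — g2: attacked by Qh1; h2: attacked by Qh1; g3: attacked by Kf2; g4: attacked by Qg6; h4: attacked by Qh1.
Legal moves for White: none.
In check with no legal moves → checkmate.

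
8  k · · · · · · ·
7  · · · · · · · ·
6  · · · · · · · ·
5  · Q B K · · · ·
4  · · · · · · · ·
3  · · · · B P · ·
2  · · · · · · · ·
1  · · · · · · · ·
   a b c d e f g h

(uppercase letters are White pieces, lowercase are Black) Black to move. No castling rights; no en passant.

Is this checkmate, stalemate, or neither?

stalemate

Black to move; black king on a8.
In check: no.
King squares — a7: attacked by Bc5; b7: attacked by Qb5; b8: attacked by Qb5.
Legal moves for Black: none.
Not in check and no legal moves → stalemate.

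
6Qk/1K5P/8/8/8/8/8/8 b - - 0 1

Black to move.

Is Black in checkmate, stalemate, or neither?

checkmate

Black to move; black king on h8.
In check: yes, from the white queen on g8.
King squares — g7: attacked by Qg8; h7: attacked by Qg8; g8: attacked by Ph7.
Legal moves for Black: none.
In check with no legal moves → checkmate.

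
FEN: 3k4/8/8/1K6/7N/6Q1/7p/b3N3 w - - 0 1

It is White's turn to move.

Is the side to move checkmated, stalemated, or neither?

White to move; white king on b5.
In check: no.
Legal moves for White include: Kc6, Kb6, Ka6, Kc5, Ka5, Kc4, Kb4, Ka4, Ng6, Nf5, Nhf3, Nhg2, Qg8+, Qb8+, Qg7, Qc7+, Qg6, Qd6+, ... (list truncated; more exist).
White has legal moves and is not in check → neither.

neither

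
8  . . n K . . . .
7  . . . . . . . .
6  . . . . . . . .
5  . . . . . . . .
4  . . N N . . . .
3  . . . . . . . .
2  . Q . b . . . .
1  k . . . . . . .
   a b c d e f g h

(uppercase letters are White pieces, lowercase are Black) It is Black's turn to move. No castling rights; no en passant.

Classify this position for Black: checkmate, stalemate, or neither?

Black to move; black king on a1.
In check: yes, from the white queen on b2.
King squares — b1: attacked by Qb2; a2: attacked by Qb2; b2: attacked by Nc4.
Legal moves for Black: none.
In check with no legal moves → checkmate.

checkmate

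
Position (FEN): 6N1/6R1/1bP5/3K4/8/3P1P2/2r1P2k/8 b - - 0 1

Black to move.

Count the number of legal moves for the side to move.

Black to move; king on h2.
In check: no.
Legal moves: Bd8, Bc7, Ba7, Bc5, Ba5, Bd4, Be3, Bf2, Bg1, Kh3, Kh1, Rxc6, Rc5+, Rc4, Rc3, Rxe2, Rd2, Rb2, Ra2, Rc1.
Count: 20.

20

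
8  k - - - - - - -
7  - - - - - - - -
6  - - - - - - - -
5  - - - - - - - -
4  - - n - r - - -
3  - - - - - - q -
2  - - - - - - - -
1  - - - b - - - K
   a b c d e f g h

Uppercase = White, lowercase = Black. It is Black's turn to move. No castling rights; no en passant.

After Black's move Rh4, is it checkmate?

After Rh4: white king on h1; in check: yes, from the black rook on h4.
King squares — g1: attacked by Qg3; g2: attacked by Qg3; h2: attacked by Qg3.
White has no legal moves → checkmate.

yes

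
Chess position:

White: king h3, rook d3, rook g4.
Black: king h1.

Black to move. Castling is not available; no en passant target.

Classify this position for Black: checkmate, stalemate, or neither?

stalemate

Black to move; black king on h1.
In check: no.
King squares — g1: attacked by Rg4; g2: attacked by Kh3; h2: attacked by Kh3.
Legal moves for Black: none.
Not in check and no legal moves → stalemate.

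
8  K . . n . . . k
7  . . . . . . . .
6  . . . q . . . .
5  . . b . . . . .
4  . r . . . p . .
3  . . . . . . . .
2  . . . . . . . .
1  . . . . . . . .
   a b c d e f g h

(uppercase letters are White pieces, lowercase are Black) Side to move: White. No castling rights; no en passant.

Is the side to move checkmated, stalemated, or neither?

stalemate

White to move; white king on a8.
In check: no.
King squares — a7: attacked by Bc5; b7: attacked by Rb4; b8: attacked by Rb4.
Legal moves for White: none.
Not in check and no legal moves → stalemate.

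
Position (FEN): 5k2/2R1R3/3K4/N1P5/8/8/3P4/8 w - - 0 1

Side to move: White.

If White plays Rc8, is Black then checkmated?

After Rc8: black king on f8; in check: yes, from the white rook on c8.
King squares — e7: attacked by Kd6; f7: attacked by Re7; g7: attacked by Re7; e8: attacked by Re7; g8: attacked by Rc8.
Black has no legal moves → checkmate.

yes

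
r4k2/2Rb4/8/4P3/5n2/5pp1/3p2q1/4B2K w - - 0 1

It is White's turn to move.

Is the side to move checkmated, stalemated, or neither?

White to move; white king on h1.
In check: yes, from the black queen on g2.
King squares — g1: attacked by Qg2; g2: attacked by Pf3; h2: attacked by Qg2.
Legal moves for White: none.
In check with no legal moves → checkmate.

checkmate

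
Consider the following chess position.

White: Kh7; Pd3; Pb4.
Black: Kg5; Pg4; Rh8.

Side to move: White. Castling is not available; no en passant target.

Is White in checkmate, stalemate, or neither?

White to move; white king on h7.
In check: yes, from the black rook on h8.
Legal moves for White: Kxh8, Kg7.
White is in check but has 2 legal moves → neither.

neither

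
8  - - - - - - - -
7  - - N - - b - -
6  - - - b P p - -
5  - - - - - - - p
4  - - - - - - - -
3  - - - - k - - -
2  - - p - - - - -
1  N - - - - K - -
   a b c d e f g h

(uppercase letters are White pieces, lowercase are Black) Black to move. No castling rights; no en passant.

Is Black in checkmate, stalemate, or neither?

Black to move; black king on e3.
In check: no.
Legal moves for Black include: Bg8, Be8, Bg6, Bxe6, Bf8, Be7, Bxc7, Be5, Bc5, Bf4, Bb4, Bg3, Ba3, Bh2, Kf4, Ke4, Kd4, Kf3, ... (list truncated; more exist).
Black has legal moves and is not in check → neither.

neither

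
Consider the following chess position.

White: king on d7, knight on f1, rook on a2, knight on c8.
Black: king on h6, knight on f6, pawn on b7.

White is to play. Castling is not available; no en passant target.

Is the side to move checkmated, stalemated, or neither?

White to move; white king on d7.
In check: yes, from the black knight on f6.
Legal moves for White: Kd8, Ke7, Kc7, Ke6, Kd6.
White is in check but has 5 legal moves → neither.

neither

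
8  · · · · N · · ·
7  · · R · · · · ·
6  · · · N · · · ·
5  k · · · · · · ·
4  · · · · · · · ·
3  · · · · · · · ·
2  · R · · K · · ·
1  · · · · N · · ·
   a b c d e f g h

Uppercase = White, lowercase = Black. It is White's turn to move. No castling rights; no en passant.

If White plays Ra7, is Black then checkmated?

yes

After Ra7: black king on a5; in check: yes, from the white rook on a7.
King squares — a4: attacked by Ra7; b4: attacked by Rb2; b5: attacked by Rb2; a6: attacked by Ra7; b6: attacked by Rb2.
Black has no legal moves → checkmate.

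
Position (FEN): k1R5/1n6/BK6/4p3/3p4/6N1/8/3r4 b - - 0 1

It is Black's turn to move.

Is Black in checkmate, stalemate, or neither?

checkmate

Black to move; black king on a8.
In check: yes, from the white rook on c8.
King squares — a7: attacked by Kb6; b7: own knight; b8: attacked by Rc8.
Legal moves for Black: none.
In check with no legal moves → checkmate.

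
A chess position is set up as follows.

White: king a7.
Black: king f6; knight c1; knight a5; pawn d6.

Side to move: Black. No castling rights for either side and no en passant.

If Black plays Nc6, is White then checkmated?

After Nc6: white king on a7; in check: yes, from the black knight on c6.
White has 4 legal replies: Ka8, Kb7, Kb6, Ka6.
In check but a legal move exists → not checkmate.

no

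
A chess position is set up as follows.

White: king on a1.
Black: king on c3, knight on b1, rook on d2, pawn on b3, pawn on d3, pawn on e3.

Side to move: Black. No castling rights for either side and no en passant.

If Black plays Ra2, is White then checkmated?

no

After Ra2: white king on a1; in check: yes, from the black rook on a2.
White has 1 legal reply: Kxb1.
In check but a legal move exists → not checkmate.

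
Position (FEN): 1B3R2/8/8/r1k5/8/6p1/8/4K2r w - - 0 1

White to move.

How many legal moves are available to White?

White to move; king on e1.
In check: yes, from the black rook on h1.
Legal moves: Ke2, Kd2, Rf1.
Count: 3.

3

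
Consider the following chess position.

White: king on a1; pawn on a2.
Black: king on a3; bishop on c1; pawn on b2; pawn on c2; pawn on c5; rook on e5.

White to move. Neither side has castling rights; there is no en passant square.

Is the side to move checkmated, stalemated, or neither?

White to move; white king on a1.
In check: yes, from the black pawn on b2.
King squares — b1: attacked by Pc2; a2: own pawn; b2: attacked by Bc1.
Legal moves for White: none.
In check with no legal moves → checkmate.

checkmate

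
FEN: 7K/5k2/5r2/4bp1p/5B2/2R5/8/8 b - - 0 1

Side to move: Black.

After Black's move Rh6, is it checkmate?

After Rh6: white king on h8; in check: yes, from the black bishop on e5 and the black rook on h6.
King squares — g7: attacked by Be5; h7: attacked by Rh6; g8: attacked by Kf7.
White has no legal moves → checkmate.

yes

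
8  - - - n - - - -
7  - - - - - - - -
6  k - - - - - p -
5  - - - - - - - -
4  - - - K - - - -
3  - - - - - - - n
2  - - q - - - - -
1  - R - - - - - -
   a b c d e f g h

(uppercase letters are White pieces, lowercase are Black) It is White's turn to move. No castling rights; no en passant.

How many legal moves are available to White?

White to move; king on d4.
In check: no.
Legal moves: Ke5, Kd5, Ke3, Rb8, Rb7, Rb6+, Rb5, Rb4, Rb3, Rb2, Rh1, Rg1, Rf1, Re1, Rd1, Rc1, Ra1+.
Count: 17.

17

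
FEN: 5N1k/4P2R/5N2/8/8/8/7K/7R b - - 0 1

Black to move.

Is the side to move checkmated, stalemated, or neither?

Black to move; black king on h8.
In check: yes, from the white rook on h7.
King squares — g7: attacked by Rh7; h7: attacked by Nf6; g8: attacked by Nf6.
Legal moves for Black: none.
In check with no legal moves → checkmate.

checkmate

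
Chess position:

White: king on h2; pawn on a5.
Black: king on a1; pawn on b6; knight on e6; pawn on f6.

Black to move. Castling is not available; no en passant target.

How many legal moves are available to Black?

14

Black to move; king on a1.
In check: no.
Legal moves: Nf8, Nd8, Ng7, Nc7, Ng5, Nc5, Nf4, Nd4, Kb2, Ka2, Kb1, bxa5, f5, b5.
Count: 14.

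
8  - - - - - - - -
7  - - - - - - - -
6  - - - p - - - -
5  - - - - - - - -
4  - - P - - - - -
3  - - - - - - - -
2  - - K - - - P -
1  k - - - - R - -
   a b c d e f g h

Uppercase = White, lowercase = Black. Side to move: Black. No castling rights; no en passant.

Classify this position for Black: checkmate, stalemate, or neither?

Black to move; black king on a1.
In check: yes, from the white rook on f1.
Legal moves for Black: Ka2.
Black is in check but has 1 legal move → neither.

neither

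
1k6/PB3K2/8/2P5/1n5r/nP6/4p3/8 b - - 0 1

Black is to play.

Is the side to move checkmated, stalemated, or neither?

Black to move; black king on b8.
In check: yes, from the white pawn on a7.
King squares — a7: available; b7: available; c7: available; a8: attacked by Bb7; c8: attacked by Bb7.
Legal moves for Black: Kc7, Kxb7, Kxa7.
Black is in check but has 3 legal moves → neither.

neither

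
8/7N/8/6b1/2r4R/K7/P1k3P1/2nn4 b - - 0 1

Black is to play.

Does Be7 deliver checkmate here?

After Be7: white king on a3; in check: yes, from the black bishop on e7.
King squares — a2: own pawn; b2: attacked by Nd1; b3: attacked by Nc1; a4: attacked by Rc4; b4: attacked by Rc4.
White has no legal moves → checkmate.

yes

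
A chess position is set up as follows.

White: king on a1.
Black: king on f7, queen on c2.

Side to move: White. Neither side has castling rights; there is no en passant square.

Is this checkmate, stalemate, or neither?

White to move; white king on a1.
In check: no.
King squares — b1: attacked by Qc2; a2: attacked by Qc2; b2: attacked by Qc2.
Legal moves for White: none.
Not in check and no legal moves → stalemate.

stalemate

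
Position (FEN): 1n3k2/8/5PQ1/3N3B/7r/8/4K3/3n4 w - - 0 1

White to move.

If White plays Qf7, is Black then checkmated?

yes

After Qf7: black king on f8; in check: yes, from the white queen on f7.
King squares — e7: attacked by Nd5; f7: attacked by Bh5; g7: attacked by Pf6; e8: attacked by Qf7; g8: attacked by Qf7.
Black has no legal moves → checkmate.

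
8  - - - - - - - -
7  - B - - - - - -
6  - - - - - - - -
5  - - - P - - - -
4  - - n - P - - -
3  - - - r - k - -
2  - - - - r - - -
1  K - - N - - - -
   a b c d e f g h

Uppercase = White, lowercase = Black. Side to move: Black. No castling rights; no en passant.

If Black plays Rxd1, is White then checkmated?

yes

After Rxd1: white king on a1; in check: yes, from the black rook on d1.
King squares — b1: attacked by Rd1; a2: attacked by Re2; b2: attacked by Re2.
White has no legal moves → checkmate.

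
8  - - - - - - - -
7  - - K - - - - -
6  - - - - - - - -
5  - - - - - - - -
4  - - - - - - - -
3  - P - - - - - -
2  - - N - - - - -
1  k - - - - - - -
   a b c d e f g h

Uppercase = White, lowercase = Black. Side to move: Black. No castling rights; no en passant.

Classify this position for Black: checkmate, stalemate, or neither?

Black to move; black king on a1.
In check: yes, from the white knight on c2.
King squares — b1: available; a2: available; b2: available.
Legal moves for Black: Kb2, Ka2, Kb1.
Black is in check but has 3 legal moves → neither.

neither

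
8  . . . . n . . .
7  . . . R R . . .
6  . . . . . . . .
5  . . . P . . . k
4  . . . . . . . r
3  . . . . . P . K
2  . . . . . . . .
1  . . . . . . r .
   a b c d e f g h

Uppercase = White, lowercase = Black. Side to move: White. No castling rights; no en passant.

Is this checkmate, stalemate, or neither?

checkmate

White to move; white king on h3.
In check: yes, from the black rook on h4.
King squares — g2: attacked by Rg1; h2: attacked by Rh4; g3: attacked by Rg1; g4: attacked by Rg1; h4: attacked by Kh5.
Legal moves for White: none.
In check with no legal moves → checkmate.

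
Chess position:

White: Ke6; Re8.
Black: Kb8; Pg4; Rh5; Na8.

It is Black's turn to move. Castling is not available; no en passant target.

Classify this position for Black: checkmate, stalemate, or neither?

Black to move; black king on b8.
In check: yes, from the white rook on e8.
Legal moves for Black: Kc7, Kb7, Ka7.
Black is in check but has 3 legal moves → neither.

neither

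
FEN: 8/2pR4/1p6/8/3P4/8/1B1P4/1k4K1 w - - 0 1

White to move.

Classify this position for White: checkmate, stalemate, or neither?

White to move; white king on g1.
In check: no.
Legal moves for White include: Rd8, Rh7, Rg7, Rf7, Re7, Rxc7, Rd6, Rd5, Bc3, Ba3, Bc1, Ba1, Kh2, Kg2, Kf2, Kh1, Kf1, d5, ... (list truncated; more exist).
White has legal moves and is not in check → neither.

neither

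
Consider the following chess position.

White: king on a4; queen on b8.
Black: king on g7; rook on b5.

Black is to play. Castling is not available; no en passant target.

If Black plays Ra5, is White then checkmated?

After Ra5: white king on a4; in check: yes, from the black rook on a5.
White has 3 legal replies: Kxa5, Kb4, Kb3.
In check but a legal move exists → not checkmate.

no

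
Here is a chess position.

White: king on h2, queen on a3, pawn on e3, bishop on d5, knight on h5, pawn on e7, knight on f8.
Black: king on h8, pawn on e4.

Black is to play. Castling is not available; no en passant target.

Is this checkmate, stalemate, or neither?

Black to move; black king on h8.
In check: no.
King squares — g7: attacked by Nh5; h7: attacked by Nf8; g8: attacked by Bd5.
Legal moves for Black: none.
Not in check and no legal moves → stalemate.

stalemate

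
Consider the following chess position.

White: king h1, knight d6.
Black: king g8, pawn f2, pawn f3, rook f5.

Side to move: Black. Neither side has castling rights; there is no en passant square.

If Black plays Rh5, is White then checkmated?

After Rh5: white king on h1; in check: yes, from the black rook on h5.
King squares — g1: attacked by Pf2; g2: attacked by Pf3; h2: attacked by Rh5.
White has no legal moves → checkmate.

yes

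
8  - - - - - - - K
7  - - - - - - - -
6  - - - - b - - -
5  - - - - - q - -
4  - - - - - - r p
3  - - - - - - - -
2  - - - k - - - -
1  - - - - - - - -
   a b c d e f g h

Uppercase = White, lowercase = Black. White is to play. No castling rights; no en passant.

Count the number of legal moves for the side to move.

White to move; king on h8.
In check: no.
Legal moves: none.
Count: 0.

0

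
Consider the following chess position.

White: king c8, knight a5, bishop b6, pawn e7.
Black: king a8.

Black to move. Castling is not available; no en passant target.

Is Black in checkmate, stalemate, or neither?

Black to move; black king on a8.
In check: no.
King squares — a7: attacked by Bb6; b7: attacked by Na5; b8: attacked by Kc8.
Legal moves for Black: none.
Not in check and no legal moves → stalemate.

stalemate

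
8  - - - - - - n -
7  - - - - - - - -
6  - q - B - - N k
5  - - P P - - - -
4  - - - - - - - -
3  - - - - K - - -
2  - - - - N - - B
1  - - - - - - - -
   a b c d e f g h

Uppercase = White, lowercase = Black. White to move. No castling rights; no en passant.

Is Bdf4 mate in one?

After Bdf4: black king on h6; in check: yes, from the white bishop on f4.
Black has 4 legal replies: Kh7, Kg7, Kxg6, Kh5.
In check but a legal move exists → not checkmate.

no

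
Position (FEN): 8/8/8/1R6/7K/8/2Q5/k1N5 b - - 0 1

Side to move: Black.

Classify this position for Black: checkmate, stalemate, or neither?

Black to move; black king on a1.
In check: no.
King squares — b1: attacked by Qc2; a2: attacked by Nc1; b2: attacked by Qc2.
Legal moves for Black: none.
Not in check and no legal moves → stalemate.

stalemate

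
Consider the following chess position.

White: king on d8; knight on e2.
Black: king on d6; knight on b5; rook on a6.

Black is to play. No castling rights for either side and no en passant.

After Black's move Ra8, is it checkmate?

yes

After Ra8: white king on d8; in check: yes, from the black rook on a8.
King squares — c7: attacked by Nb5; d7: attacked by Kd6; e7: attacked by Kd6; c8: attacked by Ra8; e8: attacked by Ra8.
White has no legal moves → checkmate.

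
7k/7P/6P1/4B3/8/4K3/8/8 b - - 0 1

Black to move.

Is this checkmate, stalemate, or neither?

Black to move; black king on h8.
In check: yes, from the white bishop on e5.
King squares — g7: attacked by Be5; h7: attacked by Pg6; g8: attacked by Ph7.
Legal moves for Black: none.
In check with no legal moves → checkmate.

checkmate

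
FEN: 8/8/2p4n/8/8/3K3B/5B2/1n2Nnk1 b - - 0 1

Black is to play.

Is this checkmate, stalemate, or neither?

neither

Black to move; black king on g1.
In check: yes, from the white bishop on f2.
King squares — f1: own knight; h1: available; f2: available; g2: attacked by Ne1; h2: available.
Legal moves for Black: Kh2, Kxf2, Kh1.
Black is in check but has 3 legal moves → neither.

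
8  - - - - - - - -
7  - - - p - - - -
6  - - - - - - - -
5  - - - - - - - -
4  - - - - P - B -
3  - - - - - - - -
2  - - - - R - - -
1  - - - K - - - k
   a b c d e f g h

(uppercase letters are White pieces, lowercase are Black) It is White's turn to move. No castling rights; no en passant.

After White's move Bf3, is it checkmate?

no

After Bf3: black king on h1; in check: yes, from the white bishop on f3.
Black has 1 legal reply: Kg1.
In check but a legal move exists → not checkmate.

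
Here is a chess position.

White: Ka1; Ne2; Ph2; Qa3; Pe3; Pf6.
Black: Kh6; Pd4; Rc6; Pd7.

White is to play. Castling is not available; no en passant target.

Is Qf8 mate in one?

no

After Qf8: black king on h6; in check: yes, from the white queen on f8.
Black has 4 legal replies: Kh7, Kg6, Kh5, Kg5.
In check but a legal move exists → not checkmate.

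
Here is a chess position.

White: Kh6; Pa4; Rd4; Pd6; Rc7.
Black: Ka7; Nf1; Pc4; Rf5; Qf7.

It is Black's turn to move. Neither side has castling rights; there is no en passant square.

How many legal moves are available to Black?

5

Black to move; king on a7.
In check: yes, from the white rook on c7.
Legal moves: Kb8, Ka8, Kb6, Ka6, Qxc7.
Count: 5.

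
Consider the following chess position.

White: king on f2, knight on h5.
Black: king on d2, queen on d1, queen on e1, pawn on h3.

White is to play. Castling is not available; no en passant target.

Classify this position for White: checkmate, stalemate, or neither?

checkmate

White to move; white king on f2.
In check: yes, from the black queen on e1.
King squares — e1: attacked by Qd1; f1: attacked by Qe1; g1: attacked by Qe1; e2: attacked by Qd1; g2: attacked by Ph3; e3: attacked by Qe1; f3: attacked by Qd1; g3: attacked by Qe1.
Legal moves for White: none.
In check with no legal moves → checkmate.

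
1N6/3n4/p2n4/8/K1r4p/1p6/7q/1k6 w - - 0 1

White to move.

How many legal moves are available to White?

3

White to move; king on a4.
In check: yes, from the black rook on c4.
Legal moves: Ka5, Kxb3, Ka3.
Count: 3.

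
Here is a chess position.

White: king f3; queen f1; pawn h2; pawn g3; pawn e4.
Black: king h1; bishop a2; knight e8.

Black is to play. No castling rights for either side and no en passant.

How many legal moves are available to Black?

1

Black to move; king on h1.
In check: yes, from the white queen on f1.
Legal moves: Kxh2.
Count: 1.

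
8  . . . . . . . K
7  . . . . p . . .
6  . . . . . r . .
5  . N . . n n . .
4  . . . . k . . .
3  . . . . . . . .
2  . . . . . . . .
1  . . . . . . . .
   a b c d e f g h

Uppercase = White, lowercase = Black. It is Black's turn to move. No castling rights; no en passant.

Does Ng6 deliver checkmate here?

After Ng6: white king on h8; in check: yes, from the black knight on g6.
White has 2 legal replies: Kg8, Kh7.
In check but a legal move exists → not checkmate.

no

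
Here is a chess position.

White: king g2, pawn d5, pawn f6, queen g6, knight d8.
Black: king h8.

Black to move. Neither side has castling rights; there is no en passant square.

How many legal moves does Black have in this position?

Black to move; king on h8.
In check: no.
Legal moves: none.
Count: 0.

0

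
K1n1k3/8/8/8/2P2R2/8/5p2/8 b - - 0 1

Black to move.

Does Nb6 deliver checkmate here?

After Nb6: white king on a8; in check: yes, from the black knight on b6.
White has 3 legal replies: Kb8, Kb7, Ka7.
In check but a legal move exists → not checkmate.

no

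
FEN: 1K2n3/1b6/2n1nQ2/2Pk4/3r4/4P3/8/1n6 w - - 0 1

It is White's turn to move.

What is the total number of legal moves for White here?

White to move; king on b8.
In check: yes, from the black knight on c6.
Legal moves: Kxb7.
Count: 1.

1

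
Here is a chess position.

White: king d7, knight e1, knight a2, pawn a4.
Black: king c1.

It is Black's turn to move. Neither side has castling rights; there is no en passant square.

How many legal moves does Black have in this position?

Black to move; king on c1.
In check: yes, from the white knight on a2.
Legal moves: Kd2, Kb2, Kd1, Kb1.
Count: 4.

4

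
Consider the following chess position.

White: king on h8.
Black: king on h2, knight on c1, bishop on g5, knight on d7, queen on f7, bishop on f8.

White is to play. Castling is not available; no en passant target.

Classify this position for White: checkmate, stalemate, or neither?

White to move; white king on h8.
In check: no.
King squares — g7: attacked by Qf7; h7: attacked by Qf7; g8: attacked by Qf7.
Legal moves for White: none.
Not in check and no legal moves → stalemate.

stalemate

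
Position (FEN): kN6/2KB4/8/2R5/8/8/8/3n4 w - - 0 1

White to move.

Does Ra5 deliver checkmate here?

After Ra5: black king on a8; in check: yes, from the white rook on a5.
King squares — a7: attacked by Ra5; b7: attacked by Kc7; b8: attacked by Kc7.
Black has no legal moves → checkmate.

yes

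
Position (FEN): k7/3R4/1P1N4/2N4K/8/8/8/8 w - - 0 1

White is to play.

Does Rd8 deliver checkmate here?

yes

After Rd8: black king on a8; in check: yes, from the white rook on d8.
King squares — a7: attacked by Pb6; b7: attacked by Nc5; b8: attacked by Rd8.
Black has no legal moves → checkmate.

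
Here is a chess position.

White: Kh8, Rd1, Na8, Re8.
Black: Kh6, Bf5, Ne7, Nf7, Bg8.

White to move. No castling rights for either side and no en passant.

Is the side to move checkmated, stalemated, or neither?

checkmate

White to move; white king on h8.
In check: yes, from the black knight on f7.
King squares — g7: attacked by Kh6; h7: attacked by Bf5; g8: attacked by Ne7.
Legal moves for White: none.
In check with no legal moves → checkmate.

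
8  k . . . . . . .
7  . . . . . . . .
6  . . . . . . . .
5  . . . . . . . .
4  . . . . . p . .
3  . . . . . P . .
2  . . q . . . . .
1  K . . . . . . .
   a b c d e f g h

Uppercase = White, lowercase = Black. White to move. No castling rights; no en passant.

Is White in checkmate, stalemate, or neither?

White to move; white king on a1.
In check: no.
King squares — b1: attacked by Qc2; a2: attacked by Qc2; b2: attacked by Qc2.
Legal moves for White: none.
Not in check and no legal moves → stalemate.

stalemate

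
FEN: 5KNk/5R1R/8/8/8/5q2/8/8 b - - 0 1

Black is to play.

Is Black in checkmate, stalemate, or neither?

Black to move; black king on h8.
In check: yes, from the white rook on h7.
King squares — g7: attacked by Rf7; h7: attacked by Rf7; g8: attacked by Kf8.
Legal moves for Black: none.
In check with no legal moves → checkmate.

checkmate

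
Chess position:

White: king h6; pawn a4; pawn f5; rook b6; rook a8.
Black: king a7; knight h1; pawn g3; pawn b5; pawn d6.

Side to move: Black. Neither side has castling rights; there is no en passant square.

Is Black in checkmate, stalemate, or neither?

neither

Black to move; black king on a7.
In check: yes, from the white rook on a8.
Legal moves for Black: Kxa8, Kxb6.
Black is in check but has 2 legal moves → neither.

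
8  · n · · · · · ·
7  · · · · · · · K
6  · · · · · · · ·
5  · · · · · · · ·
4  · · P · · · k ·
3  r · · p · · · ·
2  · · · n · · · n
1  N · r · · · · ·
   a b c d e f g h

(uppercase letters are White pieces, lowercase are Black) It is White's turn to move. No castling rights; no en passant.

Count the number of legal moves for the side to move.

White to move; king on h7.
In check: no.
Legal moves: Kh8, Kg8, Kg7, Kh6, Kg6, Nb3, Nc2, c5.
Count: 8.

8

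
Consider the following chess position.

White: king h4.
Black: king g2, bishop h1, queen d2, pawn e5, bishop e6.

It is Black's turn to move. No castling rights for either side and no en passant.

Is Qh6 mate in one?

yes

After Qh6: white king on h4; in check: yes, from the black queen on h6.
King squares — g3: attacked by Kg2; h3: attacked by Kg2; g4: attacked by Be6; g5: attacked by Qh6; h5: attacked by Qh6.
White has no legal moves → checkmate.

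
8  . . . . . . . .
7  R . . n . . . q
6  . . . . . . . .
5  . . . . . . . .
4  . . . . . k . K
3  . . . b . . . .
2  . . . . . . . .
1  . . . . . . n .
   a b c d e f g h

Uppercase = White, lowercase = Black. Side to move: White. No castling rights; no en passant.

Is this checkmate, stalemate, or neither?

checkmate

White to move; white king on h4.
In check: yes, from the black queen on h7.
King squares — g3: attacked by Kf4; h3: attacked by Ng1; g4: attacked by Kf4; g5: attacked by Kf4; h5: attacked by Qh7.
Legal moves for White: none.
In check with no legal moves → checkmate.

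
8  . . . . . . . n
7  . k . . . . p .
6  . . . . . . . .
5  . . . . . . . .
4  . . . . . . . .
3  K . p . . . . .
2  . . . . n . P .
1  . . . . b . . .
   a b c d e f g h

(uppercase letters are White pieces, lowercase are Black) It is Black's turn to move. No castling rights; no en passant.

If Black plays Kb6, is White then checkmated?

no

After Kb6: white king on a3; in check: no.
White is not in check, so this cannot be checkmate.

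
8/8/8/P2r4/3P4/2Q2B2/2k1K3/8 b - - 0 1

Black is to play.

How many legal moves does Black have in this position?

Black to move; king on c2.
In check: yes, from the white queen on c3.
Legal moves: Kxc3, Kb1.
Count: 2.

2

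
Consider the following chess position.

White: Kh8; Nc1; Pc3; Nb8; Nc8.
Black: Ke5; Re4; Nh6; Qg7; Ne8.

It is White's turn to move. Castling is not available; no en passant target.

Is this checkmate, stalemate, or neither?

White to move; white king on h8.
In check: yes, from the black queen on g7.
King squares — g7: attacked by Ne8; h7: attacked by Qg7; g8: attacked by Nh6.
Legal moves for White: none.
In check with no legal moves → checkmate.

checkmate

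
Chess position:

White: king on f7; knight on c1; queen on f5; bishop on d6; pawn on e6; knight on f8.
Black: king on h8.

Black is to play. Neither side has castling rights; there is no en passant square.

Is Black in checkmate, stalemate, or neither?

Black to move; black king on h8.
In check: no.
King squares — g7: attacked by Kf7; h7: attacked by Qf5; g8: attacked by Kf7.
Legal moves for Black: none.
Not in check and no legal moves → stalemate.

stalemate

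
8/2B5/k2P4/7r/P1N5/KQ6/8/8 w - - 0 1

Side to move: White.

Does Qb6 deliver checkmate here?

yes

After Qb6: black king on a6; in check: yes, from the white queen on b6.
King squares — a5: attacked by Nc4; b5: attacked by Pa4; b6: attacked by Nc4; a7: attacked by Qb6; b7: attacked by Qb6.
Black has no legal moves → checkmate.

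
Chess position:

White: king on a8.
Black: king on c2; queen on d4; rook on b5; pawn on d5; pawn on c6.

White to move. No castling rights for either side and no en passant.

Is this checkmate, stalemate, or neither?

White to move; white king on a8.
In check: no.
King squares — a7: attacked by Qd4; b7: attacked by Rb5; b8: attacked by Rb5.
Legal moves for White: none.
Not in check and no legal moves → stalemate.

stalemate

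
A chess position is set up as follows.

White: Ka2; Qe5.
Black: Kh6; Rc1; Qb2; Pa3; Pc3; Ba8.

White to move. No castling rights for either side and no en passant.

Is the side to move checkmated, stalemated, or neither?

White to move; white king on a2.
In check: yes, from the black queen on b2.
King squares — a1: attacked by Rc1; b1: attacked by Rc1; b2: attacked by Pa3; a3: attacked by Qb2; b3: attacked by Qb2.
Legal moves for White: none.
In check with no legal moves → checkmate.

checkmate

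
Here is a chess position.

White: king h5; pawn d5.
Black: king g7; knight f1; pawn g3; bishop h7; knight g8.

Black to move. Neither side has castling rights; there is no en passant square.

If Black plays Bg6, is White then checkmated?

After Bg6: white king on h5; in check: yes, from the black bishop on g6.
White has 3 legal replies: Kg5, Kh4, Kg4.
In check but a legal move exists → not checkmate.

no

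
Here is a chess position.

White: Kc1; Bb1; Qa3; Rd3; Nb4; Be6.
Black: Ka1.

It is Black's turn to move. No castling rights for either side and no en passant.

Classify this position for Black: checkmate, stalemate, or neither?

Black to move; black king on a1.
In check: yes, from the white queen on a3.
King squares — b1: attacked by Kc1; a2: attacked by Bb1; b2: attacked by Kc1.
Legal moves for Black: none.
In check with no legal moves → checkmate.

checkmate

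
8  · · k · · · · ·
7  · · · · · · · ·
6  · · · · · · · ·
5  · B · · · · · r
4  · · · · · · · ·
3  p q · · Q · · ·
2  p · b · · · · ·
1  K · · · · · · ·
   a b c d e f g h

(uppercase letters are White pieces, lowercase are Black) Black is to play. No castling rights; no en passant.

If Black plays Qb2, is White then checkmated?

yes

After Qb2: white king on a1; in check: yes, from the black queen on b2.
King squares — b1: attacked by Pa2; a2: attacked by Qb2; b2: attacked by Pa3.
White has no legal moves → checkmate.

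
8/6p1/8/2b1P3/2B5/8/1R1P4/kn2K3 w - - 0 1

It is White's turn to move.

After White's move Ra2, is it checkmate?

After Ra2: black king on a1; in check: yes, from the white rook on a2.
King squares — b1: own knight; a2: attacked by Bc4; b2: attacked by Ra2.
Black has no legal moves → checkmate.

yes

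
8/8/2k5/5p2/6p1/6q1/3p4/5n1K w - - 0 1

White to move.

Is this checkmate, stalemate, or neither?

stalemate

White to move; white king on h1.
In check: no.
King squares — g1: attacked by Qg3; g2: attacked by Qg3; h2: attacked by Nf1.
Legal moves for White: none.
Not in check and no legal moves → stalemate.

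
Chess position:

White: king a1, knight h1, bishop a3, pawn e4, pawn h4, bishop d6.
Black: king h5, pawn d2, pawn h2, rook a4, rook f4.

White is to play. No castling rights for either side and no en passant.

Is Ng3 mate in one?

After Ng3: black king on h5; in check: yes, from the white knight on g3.
Black has 4 legal replies: Kh6, Kg6, Kxh4, Kg4.
In check but a legal move exists → not checkmate.

no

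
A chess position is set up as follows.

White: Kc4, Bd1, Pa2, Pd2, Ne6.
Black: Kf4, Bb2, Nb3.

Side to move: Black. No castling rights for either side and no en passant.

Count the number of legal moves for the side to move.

4

Black to move; king on f4.
In check: yes, from the white knight on e6.
Legal moves: Kf5, Ke5, Ke4, Kg3.
Count: 4.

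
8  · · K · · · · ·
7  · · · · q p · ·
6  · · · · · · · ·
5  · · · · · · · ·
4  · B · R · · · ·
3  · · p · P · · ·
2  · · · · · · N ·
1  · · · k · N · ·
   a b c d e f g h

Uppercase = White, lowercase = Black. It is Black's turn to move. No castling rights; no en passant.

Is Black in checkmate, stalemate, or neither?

Black to move; black king on d1.
In check: yes, from the white rook on d4.
King squares — c1: available; e1: attacked by Ng2; c2: available; d2: attacked by Nf1; e2: available.
Legal moves for Black: Ke2, Kc2, Kc1.
Black is in check but has 3 legal moves → neither.

neither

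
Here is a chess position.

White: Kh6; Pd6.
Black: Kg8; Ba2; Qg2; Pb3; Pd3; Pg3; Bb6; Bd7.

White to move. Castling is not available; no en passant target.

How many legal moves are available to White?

3

White to move; king on h6.
In check: no.
Legal moves: Kg6, Kh5, Kg5.
Count: 3.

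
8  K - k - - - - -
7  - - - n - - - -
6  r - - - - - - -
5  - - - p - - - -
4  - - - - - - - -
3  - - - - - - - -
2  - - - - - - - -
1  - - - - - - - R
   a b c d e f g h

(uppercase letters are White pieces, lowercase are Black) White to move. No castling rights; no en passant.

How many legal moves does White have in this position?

0

White to move; king on a8.
In check: yes, from the black rook on a6.
Legal moves: none.
Count: 0.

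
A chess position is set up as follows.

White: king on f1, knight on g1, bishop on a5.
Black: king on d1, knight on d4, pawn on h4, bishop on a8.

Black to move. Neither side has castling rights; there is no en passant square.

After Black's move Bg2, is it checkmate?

After Bg2: white king on f1; in check: yes, from the black bishop on g2.
White has 2 legal replies: Kxg2, Kf2.
In check but a legal move exists → not checkmate.

no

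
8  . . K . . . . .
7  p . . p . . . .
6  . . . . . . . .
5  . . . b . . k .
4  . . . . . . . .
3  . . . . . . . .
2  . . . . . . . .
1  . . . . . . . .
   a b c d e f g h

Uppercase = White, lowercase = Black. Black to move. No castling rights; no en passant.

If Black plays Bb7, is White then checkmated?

After Bb7: white king on c8; in check: yes, from the black bishop on b7.
White has 5 legal replies: Kd8, Kb8, Kxd7, Kc7, Kxb7.
In check but a legal move exists → not checkmate.

no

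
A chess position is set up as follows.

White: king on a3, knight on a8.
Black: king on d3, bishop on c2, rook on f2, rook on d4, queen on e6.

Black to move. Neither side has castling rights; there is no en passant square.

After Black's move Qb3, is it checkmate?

After Qb3: white king on a3; in check: yes, from the black queen on b3.
King squares — a2: attacked by Qb3; b2: attacked by Qb3; b3: attacked by Bc2; a4: attacked by Qb3; b4: attacked by Qb3.
White has no legal moves → checkmate.

yes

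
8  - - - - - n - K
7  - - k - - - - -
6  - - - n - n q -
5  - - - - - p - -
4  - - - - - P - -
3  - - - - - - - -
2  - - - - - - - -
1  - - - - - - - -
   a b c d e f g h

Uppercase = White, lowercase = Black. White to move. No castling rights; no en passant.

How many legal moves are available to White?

0

White to move; king on h8.
In check: no.
Legal moves: none.
Count: 0.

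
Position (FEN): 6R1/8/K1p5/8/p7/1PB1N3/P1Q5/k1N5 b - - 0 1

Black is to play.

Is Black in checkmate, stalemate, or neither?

Black to move; black king on a1.
In check: yes, from the white bishop on c3.
King squares — b1: attacked by Qc2; a2: attacked by Nc1; b2: attacked by Qc2.
Legal moves for Black: none.
In check with no legal moves → checkmate.

checkmate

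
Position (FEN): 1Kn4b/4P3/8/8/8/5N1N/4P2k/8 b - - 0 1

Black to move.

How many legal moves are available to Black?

4

Black to move; king on h2.
In check: yes, from the white knight on f3.
Legal moves: Kxh3, Kg3, Kg2, Kh1.
Count: 4.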